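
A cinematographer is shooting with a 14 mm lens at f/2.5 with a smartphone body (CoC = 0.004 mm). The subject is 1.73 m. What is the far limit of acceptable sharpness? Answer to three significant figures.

Hyperfocal distance H = f²/(N·c) + f = 14²/(2.5 × 0.004) + 14 = 196/0.01 + 14 ≈ 19614.0 mm ≈ 19.61 m.
Far limit Df = s·(H − f)/(H − s) = 1730 × (19614.0 − 14) / (19614.0 − 1730) = 1730 × 19600.0 / 17884.0 ≈ 1896.0 mm ≈ 1.90 m.

1.90 m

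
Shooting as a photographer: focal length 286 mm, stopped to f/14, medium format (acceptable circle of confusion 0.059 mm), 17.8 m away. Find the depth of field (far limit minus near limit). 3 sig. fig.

6.50 m

Hyperfocal distance H = f²/(N·c) + f = 286²/(14 × 0.059) + 286 = 81796/0.826 + 286 ≈ 99312.6 mm ≈ 99.31 m.
Near limit Dn = s·(H − f)/(H + s − 2f) = 17800 × (99312.6 − 286) / (99312.6 + 17800 − 2 × 286) = 17800 × 99026.6 / 116540.6 ≈ 15125.0 mm.
Far limit Df = s·(H − f)/(H − s) = 17800 × (99312.6 − 286) / (99312.6 − 17800) = 17800 × 99026.6 / 81512.6 ≈ 21624.6 mm.
Depth of field = Df − Dn = 21624.6 − 15125.0 ≈ 6499.6 mm ≈ 6.50 m.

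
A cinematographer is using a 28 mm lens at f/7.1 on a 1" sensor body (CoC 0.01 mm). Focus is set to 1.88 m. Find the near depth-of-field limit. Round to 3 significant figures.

1.61 m

Hyperfocal distance H = f²/(N·c) + f = 28²/(7.1 × 0.01) + 28 = 784/0.071 + 28 ≈ 11070.3 mm ≈ 11.07 m.
Near limit Dn = s·(H − f)/(H + s − 2f) = 1880 × (11070.3 − 28) / (11070.3 + 1880 − 2 × 28) = 1880 × 11042.3 / 12894.3 ≈ 1610.0 mm ≈ 1.61 m.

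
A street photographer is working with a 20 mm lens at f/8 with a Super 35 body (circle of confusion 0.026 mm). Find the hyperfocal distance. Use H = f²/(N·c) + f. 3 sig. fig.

1.94 m

Hyperfocal distance H = f²/(N·c) + f = 20²/(8 × 0.026) + 20 = 400/0.208 + 20 ≈ 1943.1 mm ≈ 1.94 m.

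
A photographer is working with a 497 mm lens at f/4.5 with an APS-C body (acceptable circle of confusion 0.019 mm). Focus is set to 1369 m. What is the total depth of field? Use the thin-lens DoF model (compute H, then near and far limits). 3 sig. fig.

Hyperfocal distance H = f²/(N·c) + f = 497²/(4.5 × 0.019) + 497 = 247009/0.0855 + 497 ≈ 2889491.2 mm ≈ 2889 m.
Near limit Dn = s·(H − f)/(H + s − 2f) = 1369000 × (2889491.2 − 497) / (2889491.2 + 1369000 − 2 × 497) = 1369000 × 2888994.2 / 4257497.2 ≈ 928957 mm.
Far limit Df = s·(H − f)/(H − s) = 1369000 × (2889491.2 − 497) / (2889491.2 − 1369000) = 1369000 × 2888994.2 / 1520491.2 ≈ 2601155 mm.
Depth of field = Df − Dn = 2601155 − 928957 ≈ 1672198 mm ≈ 1670 m.

1670 m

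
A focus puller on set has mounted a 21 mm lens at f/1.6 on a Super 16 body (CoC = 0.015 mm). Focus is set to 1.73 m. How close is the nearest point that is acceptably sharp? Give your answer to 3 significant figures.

Hyperfocal distance H = f²/(N·c) + f = 21²/(1.6 × 0.015) + 21 = 441/0.024 + 21 ≈ 18396.0 mm ≈ 18.40 m.
Near limit Dn = s·(H − f)/(H + s − 2f) = 1730 × (18396.0 − 21) / (18396.0 + 1730 − 2 × 21) = 1730 × 18375.0 / 20084.0 ≈ 1582.8 mm ≈ 1.58 m.

1.58 m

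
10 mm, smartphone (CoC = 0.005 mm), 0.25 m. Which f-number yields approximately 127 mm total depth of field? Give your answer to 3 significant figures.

Write h = H − f = f²/(N·c). The thin-lens limits are Dn = s·h/(h + (s−f)) and Df = s·h/(h − (s−f)), so DoF = Df − Dn = 2·s·(s−f)·h / (h² − (s−f)²).
That is a quadratic in h: DoF·h² − 2·s·(s−f)·h − DoF·(s−f)² = 0 ⇒ h = (s−f)·(s + √(s² + DoF²)) / DoF = 240 × (250 + √(250² + 127²)) / 127 = 240 × (250 + 280.409) / 127 ≈ 1002.3 mm.
Then N = f²/(c·h) = 10² / (0.005 × 1002.3) = 100 / 5.0117 ≈ 20.

f/20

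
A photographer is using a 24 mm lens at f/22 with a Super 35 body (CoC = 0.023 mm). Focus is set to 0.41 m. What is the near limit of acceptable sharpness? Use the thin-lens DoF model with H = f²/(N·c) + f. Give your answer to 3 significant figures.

306 mm

Hyperfocal distance H = f²/(N·c) + f = 24²/(22 × 0.023) + 24 = 576/0.506 + 24 ≈ 1162.3 mm ≈ 1.162 m.
Near limit Dn = s·(H − f)/(H + s − 2f) = 410 × (1162.3 − 24) / (1162.3 + 410 − 2 × 24) = 410 × 1138.3 / 1524.3 ≈ 306.18 mm.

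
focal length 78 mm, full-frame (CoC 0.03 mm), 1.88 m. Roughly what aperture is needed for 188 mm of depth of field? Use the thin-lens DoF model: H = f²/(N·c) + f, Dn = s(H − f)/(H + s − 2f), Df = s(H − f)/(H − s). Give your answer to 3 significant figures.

Write h = H − f = f²/(N·c). The thin-lens limits are Dn = s·h/(h + (s−f)) and Df = s·h/(h − (s−f)), so DoF = Df − Dn = 2·s·(s−f)·h / (h² − (s−f)²).
That is a quadratic in h: DoF·h² − 2·s·(s−f)·h − DoF·(s−f)² = 0 ⇒ h = (s−f)·(s + √(s² + DoF²)) / DoF = 1802 × (1880 + √(1880² + 188²)) / 188 = 1802 × (1880 + 1889.38) / 188 ≈ 36130 mm.
Then N = f²/(c·h) = 78² / (0.03 × 36130) = 6084 / 1083.9 ≈ 5.61.

f/5.61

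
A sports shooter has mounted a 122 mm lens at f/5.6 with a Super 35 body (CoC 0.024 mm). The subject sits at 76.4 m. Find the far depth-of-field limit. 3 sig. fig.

Hyperfocal distance H = f²/(N·c) + f = 122²/(5.6 × 0.024) + 122 = 14884/0.1344 + 122 ≈ 110866.0 mm ≈ 110.9 m.
Far limit Df = s·(H − f)/(H − s) = 76400 × (110866.0 − 122) / (110866.0 − 76400) = 76400 × 110744.0 / 34466.0 ≈ 245483 mm ≈ 245 m.

245 m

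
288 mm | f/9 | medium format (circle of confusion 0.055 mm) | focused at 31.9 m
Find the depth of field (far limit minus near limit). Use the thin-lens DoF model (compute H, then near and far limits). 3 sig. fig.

12.5 m

Hyperfocal distance H = f²/(N·c) + f = 288²/(9 × 0.055) + 288 = 82944/0.495 + 288 ≈ 167851.6 mm ≈ 167.9 m.
Near limit Dn = s·(H − f)/(H + s − 2f) = 31900 × (167851.6 − 288) / (167851.6 + 31900 − 2 × 288) = 31900 × 167563.6 / 199175.6 ≈ 26837 mm.
Far limit Df = s·(H − f)/(H − s) = 31900 × (167851.6 − 288) / (167851.6 − 31900) = 31900 × 167563.6 / 135951.6 ≈ 39318 mm.
Depth of field = Df − Dn = 39318 − 26837 ≈ 12481 mm ≈ 12.5 m.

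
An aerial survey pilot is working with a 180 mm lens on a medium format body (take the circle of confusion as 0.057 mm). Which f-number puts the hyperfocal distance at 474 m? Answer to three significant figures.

Rearrange H = f²/(N·c) + f for N: N = f² / ((H − f)·c).
N = 180² / ((474000 − 180) × 0.057) = 32400 / 27008 ≈ 1.20.

f/1.20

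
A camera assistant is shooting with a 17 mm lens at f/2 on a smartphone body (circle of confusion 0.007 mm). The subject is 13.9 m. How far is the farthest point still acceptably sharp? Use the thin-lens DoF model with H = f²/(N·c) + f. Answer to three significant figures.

Hyperfocal distance H = f²/(N·c) + f = 17²/(2 × 0.007) + 17 = 289/0.014 + 17 ≈ 20659.9 mm ≈ 20.66 m.
Far limit Df = s·(H − f)/(H − s) = 13900 × (20659.9 − 17) / (20659.9 − 13900) = 13900 × 20642.9 / 6759.9 ≈ 42447 mm ≈ 42.4 m.

42.4 m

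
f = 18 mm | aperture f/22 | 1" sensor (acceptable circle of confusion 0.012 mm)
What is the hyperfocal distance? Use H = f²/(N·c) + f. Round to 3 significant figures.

Hyperfocal distance H = f²/(N·c) + f = 18²/(22 × 0.012) + 18 = 324/0.264 + 18 ≈ 1245.3 mm ≈ 1.25 m.

1.25 m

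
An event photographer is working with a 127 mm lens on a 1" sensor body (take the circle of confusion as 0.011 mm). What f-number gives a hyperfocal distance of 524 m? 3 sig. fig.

f/2.80

Rearrange H = f²/(N·c) + f for N: N = f² / ((H − f)·c).
N = 127² / ((524000 − 127) × 0.011) = 16129 / 5763 ≈ 2.80.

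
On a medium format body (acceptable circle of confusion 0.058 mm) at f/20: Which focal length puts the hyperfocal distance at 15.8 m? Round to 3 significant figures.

From H = f²/(N·c) + f, with f ≪ H: f ≈ √(H·N·c) = √(15800 × 20 × 0.058) = √18328 ≈ 135.4 mm.
The +f correction barely moves this — solving exactly, f² + N·c·f − N·c·H = 0 ⇒ f = (−N·c + √((N·c)² + 4·N·c·H))/2 = (−1.16 + √73313)/2 ≈ 134.80 mm, so f ≈ 135 mm.

135 mm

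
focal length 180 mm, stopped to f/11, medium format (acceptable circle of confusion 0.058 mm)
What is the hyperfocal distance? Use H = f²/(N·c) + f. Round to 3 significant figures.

Hyperfocal distance H = f²/(N·c) + f = 180²/(11 × 0.058) + 180 = 32400/0.638 + 180 ≈ 50963.7 mm ≈ 51.0 m.

51.0 m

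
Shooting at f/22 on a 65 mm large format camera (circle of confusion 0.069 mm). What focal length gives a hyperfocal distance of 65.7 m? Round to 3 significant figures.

From H = f²/(N·c) + f, with f ≪ H: f ≈ √(H·N·c) = √(65700 × 22 × 0.069) = √99733 ≈ 315.8 mm.
Exact: f² + N·c·f − N·c·H = 0 ⇒ f = (−N·c + √((N·c)² + 4·N·c·H))/2 = (−1.518 + √398933)/2 ≈ 315.05 mm ≈ 315 mm.

315 mm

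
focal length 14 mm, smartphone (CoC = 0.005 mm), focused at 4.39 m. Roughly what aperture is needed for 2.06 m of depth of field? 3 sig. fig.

f/2.00

Write h = H − f = f²/(N·c). The thin-lens limits are Dn = s·h/(h + (s−f)) and Df = s·h/(h − (s−f)), so DoF = Df − Dn = 2·s·(s−f)·h / (h² − (s−f)²).
That is a quadratic in h: DoF·h² − 2·s·(s−f)·h − DoF·(s−f)² = 0 ⇒ h = (s−f)·(s + √(s² + DoF²)) / DoF = 4376 × (4390 + √(4390² + 2060²)) / 2060 = 4376 × (4390 + 4849.30) / 2060 ≈ 19627 mm.
Then N = f²/(c·h) = 14² / (0.005 × 19627) = 196 / 98.134 ≈ 2.00.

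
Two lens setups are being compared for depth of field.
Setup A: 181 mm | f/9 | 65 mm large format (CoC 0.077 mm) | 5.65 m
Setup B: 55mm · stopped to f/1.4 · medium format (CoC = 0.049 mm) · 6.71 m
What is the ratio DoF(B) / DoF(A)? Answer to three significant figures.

1.56

Setup A: H = 181²/(9×0.077) + 181 ≈ 47455.2 mm; DoF = Df − Dn = 6389.1 − 5064.1 ≈ 1325.0 mm.
Setup B: H = 55²/(1.4×0.049) + 55 ≈ 44151.2 mm; DoF = Df − Dn = 7902.7 − 5830.1 ≈ 2072.6 mm.
Ratio = 2072.6 / 1325.0 ≈ 1.56.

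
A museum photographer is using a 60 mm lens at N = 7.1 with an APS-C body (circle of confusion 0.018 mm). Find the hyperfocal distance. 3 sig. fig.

Hyperfocal distance H = f²/(N·c) + f = 60²/(7.1 × 0.018) + 60 = 3600/0.1278 + 60 ≈ 28229.0 mm ≈ 28.2 m.

28.2 m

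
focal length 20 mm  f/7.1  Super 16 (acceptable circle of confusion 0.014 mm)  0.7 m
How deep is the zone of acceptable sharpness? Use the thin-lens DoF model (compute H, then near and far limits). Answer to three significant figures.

Hyperfocal distance H = f²/(N·c) + f = 20²/(7.1 × 0.014) + 20 = 400/0.0994 + 20 ≈ 4044.1 mm ≈ 4.044 m.
Near limit Dn = s·(H − f)/(H + s − 2f) = 700 × (4044.1 − 20) / (4044.1 + 700 − 2 × 20) = 700 × 4024.1 / 4704.1 ≈ 598.81 mm.
Far limit Df = s·(H − f)/(H − s) = 700 × (4044.1 − 20) / (4044.1 − 700) = 700 × 4024.1 / 3344.1 ≈ 842.34 mm.
Depth of field = Df − Dn = 842.34 − 598.81 ≈ 243.53 mm.

244 mm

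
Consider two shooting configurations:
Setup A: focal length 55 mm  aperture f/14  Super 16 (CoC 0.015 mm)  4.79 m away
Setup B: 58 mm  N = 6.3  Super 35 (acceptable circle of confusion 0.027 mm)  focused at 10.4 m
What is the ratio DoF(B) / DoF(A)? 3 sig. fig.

4.24

Setup A: H = 55²/(14×0.015) + 55 ≈ 14459.8 mm; DoF = Df − Dn = 7135.5 − 3605.0 ≈ 3530.5 mm.
Setup B: H = 58²/(6.3×0.027) + 58 ≈ 19834.6 mm; DoF = Df − Dn = 21800 − 6829 ≈ 14971 mm.
Ratio = 14971 / 3530.5 ≈ 4.24.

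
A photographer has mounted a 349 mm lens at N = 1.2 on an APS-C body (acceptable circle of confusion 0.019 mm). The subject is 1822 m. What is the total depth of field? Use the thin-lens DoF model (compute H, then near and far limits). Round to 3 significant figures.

Hyperfocal distance H = f²/(N·c) + f = 349²/(1.2 × 0.019) + 349 = 121801/0.0228 + 349 ≈ 5342498.1 mm ≈ 5342 m.
Near limit Dn = s·(H − f)/(H + s − 2f) = 1822000 × (5342498.1 − 349) / (5342498.1 + 1822000 − 2 × 349) = 1822000 × 5342149.1 / 7163800.1 ≈ 1358692 mm.
Far limit Df = s·(H − f)/(H − s) = 1822000 × (5342498.1 − 349) / (5342498.1 − 1822000) = 1822000 × 5342149.1 / 3520498.1 ≈ 2764778 mm.
Depth of field = Df − Dn = 2764778 − 1358692 ≈ 1406086 mm ≈ 1410 m.

1410 m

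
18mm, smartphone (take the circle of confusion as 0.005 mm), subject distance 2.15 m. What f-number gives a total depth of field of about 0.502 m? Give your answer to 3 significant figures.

f/3.50

Write h = H − f = f²/(N·c). The thin-lens limits are Dn = s·h/(h + (s−f)) and Df = s·h/(h − (s−f)), so DoF = Df − Dn = 2·s·(s−f)·h / (h² − (s−f)²).
That is a quadratic in h: DoF·h² − 2·s·(s−f)·h − DoF·(s−f)² = 0 ⇒ h = (s−f)·(s + √(s² + DoF²)) / DoF = 2132 × (2150 + √(2150² + 502²)) / 502 = 2132 × (2150 + 2207.83) / 502 ≈ 18508 mm.
Then N = f²/(c·h) = 18² / (0.005 × 18508) = 324 / 92.539 ≈ 3.50.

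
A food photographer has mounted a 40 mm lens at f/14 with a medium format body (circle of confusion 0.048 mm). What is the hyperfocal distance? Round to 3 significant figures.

2.42 m

Hyperfocal distance H = f²/(N·c) + f = 40²/(14 × 0.048) + 40 = 1600/0.672 + 40 ≈ 2421.0 mm ≈ 2.42 m.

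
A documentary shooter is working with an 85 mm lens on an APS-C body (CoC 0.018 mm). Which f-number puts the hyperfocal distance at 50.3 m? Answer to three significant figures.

Rearrange H = f²/(N·c) + f for N: N = f² / ((H − f)·c).
N = 85² / ((50300 − 85) × 0.018) = 7225 / 903.9 ≈ 7.99.

f/7.99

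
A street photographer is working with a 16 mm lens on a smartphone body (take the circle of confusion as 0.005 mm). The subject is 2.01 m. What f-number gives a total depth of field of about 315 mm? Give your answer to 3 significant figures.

f/2.00

Write h = H − f = f²/(N·c). The thin-lens limits are Dn = s·h/(h + (s−f)) and Df = s·h/(h − (s−f)), so DoF = Df − Dn = 2·s·(s−f)·h / (h² − (s−f)²).
That is a quadratic in h: DoF·h² − 2·s·(s−f)·h − DoF·(s−f)² = 0 ⇒ h = (s−f)·(s + √(s² + DoF²)) / DoF = 1994 × (2010 + √(2010² + 315²)) / 315 = 1994 × (2010 + 2034.53) / 315 ≈ 25603 mm.
Then N = f²/(c·h) = 16² / (0.005 × 25603) = 256 / 128.01 ≈ 2.00.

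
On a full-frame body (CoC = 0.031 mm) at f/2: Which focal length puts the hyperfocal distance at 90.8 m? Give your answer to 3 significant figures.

75.0 mm

From H = f²/(N·c) + f, with f ≪ H: f ≈ √(H·N·c) = √(90800 × 2 × 0.031) = √5629.6 ≈ 75.03 mm.
The +f correction barely moves this — solving exactly, f² + N·c·f − N·c·H = 0 ⇒ f = (−N·c + √((N·c)² + 4·N·c·H))/2 = (−0.062 + √22518)/2 ≈ 75.000 mm, so f ≈ 75.0 mm.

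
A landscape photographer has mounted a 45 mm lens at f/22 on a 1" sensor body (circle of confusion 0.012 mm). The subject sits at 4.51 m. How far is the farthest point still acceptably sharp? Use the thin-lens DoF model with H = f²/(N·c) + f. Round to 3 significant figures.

10.8 m

Hyperfocal distance H = f²/(N·c) + f = 45²/(22 × 0.012) + 45 = 2025/0.264 + 45 ≈ 7715.5 mm ≈ 7.715 m.
Far limit Df = s·(H − f)/(H − s) = 4510 × (7715.5 − 45) / (7715.5 − 4510) = 4510 × 7670.5 / 3205.5 ≈ 10792 mm ≈ 10.8 m.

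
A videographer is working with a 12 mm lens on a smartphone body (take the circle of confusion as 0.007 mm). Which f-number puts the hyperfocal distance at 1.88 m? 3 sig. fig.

f/11

Rearrange H = f²/(N·c) + f for N: N = f² / ((H − f)·c).
N = 12² / ((1880 − 12) × 0.007) = 144 / 13.08 ≈ 11.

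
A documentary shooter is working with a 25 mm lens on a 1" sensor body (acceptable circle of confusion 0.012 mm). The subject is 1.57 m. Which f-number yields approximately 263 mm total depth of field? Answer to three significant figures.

Write h = H − f = f²/(N·c). The thin-lens limits are Dn = s·h/(h + (s−f)) and Df = s·h/(h − (s−f)), so DoF = Df − Dn = 2·s·(s−f)·h / (h² − (s−f)²).
That is a quadratic in h: DoF·h² − 2·s·(s−f)·h − DoF·(s−f)² = 0 ⇒ h = (s−f)·(s + √(s² + DoF²)) / DoF = 1545 × (1570 + √(1570² + 263²)) / 263 = 1545 × (1570 + 1591.88) / 263 ≈ 18575 mm.
Then N = f²/(c·h) = 25² / (0.012 × 18575) = 625 / 222.89 ≈ 2.80.

f/2.80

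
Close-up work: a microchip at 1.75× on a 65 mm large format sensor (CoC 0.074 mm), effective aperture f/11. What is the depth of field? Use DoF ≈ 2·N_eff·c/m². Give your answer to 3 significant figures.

At magnification m, DoF ≈ 2·N_eff·c/m² = 2 × 11 × 0.074 / 1.75² = 1.628 / 3.062 ≈ 0.532 mm.

0.532 mm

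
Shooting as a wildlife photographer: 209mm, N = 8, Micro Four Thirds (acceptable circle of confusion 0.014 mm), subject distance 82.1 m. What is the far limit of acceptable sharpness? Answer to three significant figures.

Hyperfocal distance H = f²/(N·c) + f = 209²/(8 × 0.014) + 209 = 43681/0.112 + 209 ≈ 390217.9 mm ≈ 390.2 m.
Far limit Df = s·(H − f)/(H − s) = 82100 × (390217.9 − 209) / (390217.9 − 82100) = 82100 × 390008.9 / 308117.9 ≈ 103920 mm ≈ 104 m.

104 m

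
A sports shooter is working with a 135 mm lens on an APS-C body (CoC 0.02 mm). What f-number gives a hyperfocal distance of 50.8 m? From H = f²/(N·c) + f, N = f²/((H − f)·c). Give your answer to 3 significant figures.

f/18

Rearrange H = f²/(N·c) + f for N: N = f² / ((H − f)·c).
N = 135² / ((50800 − 135) × 0.02) = 18225 / 1013 ≈ 18.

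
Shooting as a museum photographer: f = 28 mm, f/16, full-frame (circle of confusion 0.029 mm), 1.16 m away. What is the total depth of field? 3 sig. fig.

Hyperfocal distance H = f²/(N·c) + f = 28²/(16 × 0.029) + 28 = 784/0.464 + 28 ≈ 1717.7 mm ≈ 1.718 m.
Near limit Dn = s·(H − f)/(H + s − 2f) = 1160 × (1717.7 − 28) / (1717.7 + 1160 − 2 × 28) = 1160 × 1689.7 / 2821.7 ≈ 694.6 mm.
Far limit Df = s·(H − f)/(H − s) = 1160 × (1717.7 − 28) / (1717.7 − 1160) = 1160 × 1689.7 / 557.7 ≈ 3514.7 mm.
Depth of field = Df − Dn = 3514.7 − 694.6 ≈ 2820.1 mm ≈ 2.82 m.

2.82 m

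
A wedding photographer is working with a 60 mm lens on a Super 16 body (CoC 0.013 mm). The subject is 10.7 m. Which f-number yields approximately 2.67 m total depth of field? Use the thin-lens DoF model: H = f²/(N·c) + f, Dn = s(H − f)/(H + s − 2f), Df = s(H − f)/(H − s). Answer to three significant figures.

f/3.20

Write h = H − f = f²/(N·c). The thin-lens limits are Dn = s·h/(h + (s−f)) and Df = s·h/(h − (s−f)), so DoF = Df − Dn = 2·s·(s−f)·h / (h² − (s−f)²).
That is a quadratic in h: DoF·h² − 2·s·(s−f)·h − DoF·(s−f)² = 0 ⇒ h = (s−f)·(s + √(s² + DoF²)) / DoF = 10640 × (10700 + √(10700² + 2670²)) / 2670 = 10640 × (10700 + 11028.1) / 2670 ≈ 86587 mm.
Then N = f²/(c·h) = 60² / (0.013 × 86587) = 3600 / 1125.6 ≈ 3.20.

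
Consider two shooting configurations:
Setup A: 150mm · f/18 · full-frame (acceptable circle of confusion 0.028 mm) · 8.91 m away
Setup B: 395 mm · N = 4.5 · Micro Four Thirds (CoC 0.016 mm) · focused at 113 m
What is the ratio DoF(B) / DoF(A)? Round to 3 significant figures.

Setup A: H = 150²/(18×0.028) + 150 ≈ 44792.9 mm; DoF = Df − Dn = 11085.2 − 7448.4 ≈ 3636.8 mm.
Setup B: H = 395²/(4.5×0.016) + 395 ≈ 2167408.9 mm; DoF = Df − Dn = 119194 − 107418 ≈ 11776 mm.
Ratio = 11776 / 3636.8 ≈ 3.24.

3.24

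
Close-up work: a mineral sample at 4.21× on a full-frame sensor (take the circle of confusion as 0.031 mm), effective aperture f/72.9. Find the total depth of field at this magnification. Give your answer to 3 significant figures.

At magnification m, DoF ≈ 2·N_eff·c/m² = 2 × 72.9 × 0.031 / 4.21² = 4.52 / 17.72 ≈ 0.255 mm.

0.255 mm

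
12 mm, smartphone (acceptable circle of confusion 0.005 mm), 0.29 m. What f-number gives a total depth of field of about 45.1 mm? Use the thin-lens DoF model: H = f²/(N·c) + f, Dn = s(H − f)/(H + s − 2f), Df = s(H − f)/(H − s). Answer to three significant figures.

Write h = H − f = f²/(N·c). The thin-lens limits are Dn = s·h/(h + (s−f)) and Df = s·h/(h − (s−f)), so DoF = Df − Dn = 2·s·(s−f)·h / (h² − (s−f)²).
That is a quadratic in h: DoF·h² − 2·s·(s−f)·h − DoF·(s−f)² = 0 ⇒ h = (s−f)·(s + √(s² + DoF²)) / DoF = 278 × (290 + √(290² + 45.1²)) / 45.1 = 278 × (290 + 293.486) / 45.1 ≈ 3596.7 mm.
Then N = f²/(c·h) = 12² / (0.005 × 3596.7) = 144 / 17.983 ≈ 8.01.

f/8.01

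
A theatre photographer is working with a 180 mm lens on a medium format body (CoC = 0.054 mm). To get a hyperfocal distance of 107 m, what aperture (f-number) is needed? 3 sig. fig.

f/5.62

Rearrange H = f²/(N·c) + f for N: N = f² / ((H − f)·c).
N = 180² / ((107000 − 180) × 0.054) = 32400 / 5768 ≈ 5.62.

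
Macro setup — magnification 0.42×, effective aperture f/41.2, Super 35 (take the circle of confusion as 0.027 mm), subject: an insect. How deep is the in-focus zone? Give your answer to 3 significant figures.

12.6 mm

At magnification m, DoF ≈ 2·N_eff·c/m² = 2 × 41.2 × 0.027 / 0.42² = 2.225 / 0.1764 ≈ 12.6 mm.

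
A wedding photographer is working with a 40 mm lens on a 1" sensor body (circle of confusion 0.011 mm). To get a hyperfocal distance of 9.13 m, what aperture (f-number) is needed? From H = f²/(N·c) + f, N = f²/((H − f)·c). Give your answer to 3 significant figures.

f/16

Rearrange H = f²/(N·c) + f for N: N = f² / ((H − f)·c).
N = 40² / ((9130 − 40) × 0.011) = 1600 / 99.99 ≈ 16.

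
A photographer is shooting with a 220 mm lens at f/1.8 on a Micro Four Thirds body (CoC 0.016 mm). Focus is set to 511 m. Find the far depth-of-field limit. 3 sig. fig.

734 m

Hyperfocal distance H = f²/(N·c) + f = 220²/(1.8 × 0.016) + 220 = 48400/0.0288 + 220 ≈ 1680775.6 mm ≈ 1681 m.
Far limit Df = s·(H − f)/(H − s) = 511000 × (1680775.6 − 220) / (1680775.6 − 511000) = 511000 × 1680555.6 / 1169775.6 ≈ 734127 mm ≈ 734 m.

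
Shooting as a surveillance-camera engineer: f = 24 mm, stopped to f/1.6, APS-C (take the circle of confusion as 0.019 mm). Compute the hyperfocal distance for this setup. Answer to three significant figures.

19.0 m

Hyperfocal distance H = f²/(N·c) + f = 24²/(1.6 × 0.019) + 24 = 576/0.0304 + 24 ≈ 18971.4 mm ≈ 19.0 m.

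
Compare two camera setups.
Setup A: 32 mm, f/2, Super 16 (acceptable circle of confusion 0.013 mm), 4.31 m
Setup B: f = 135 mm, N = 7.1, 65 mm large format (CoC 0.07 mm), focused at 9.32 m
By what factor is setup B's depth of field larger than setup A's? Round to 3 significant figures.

5.26

Setup A: H = 32²/(2×0.013) + 32 ≈ 39416.6 mm; DoF = Df − Dn = 4835.21 − 3887.71 ≈ 947.50 mm.
Setup B: H = 135²/(7.1×0.07) + 135 ≈ 36805.0 mm; DoF = Df − Dn = 12434.6 − 7453.2 ≈ 4981.4 mm.
Ratio = 4981.4 / 947.50 ≈ 5.26.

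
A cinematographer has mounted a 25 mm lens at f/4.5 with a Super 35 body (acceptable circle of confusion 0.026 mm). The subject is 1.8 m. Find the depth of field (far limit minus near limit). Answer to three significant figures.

Hyperfocal distance H = f²/(N·c) + f = 25²/(4.5 × 0.026) + 25 = 625/0.117 + 25 ≈ 5366.9 mm ≈ 5.367 m.
Near limit Dn = s·(H − f)/(H + s − 2f) = 1800 × (5366.9 − 25) / (5366.9 + 1800 − 2 × 25) = 1800 × 5341.9 / 7116.9 ≈ 1351.1 mm.
Far limit Df = s·(H − f)/(H − s) = 1800 × (5366.9 − 25) / (5366.9 − 1800) = 1800 × 5341.9 / 3566.9 ≈ 2695.7 mm.
Depth of field = Df − Dn = 2695.7 − 1351.1 ≈ 1344.6 mm ≈ 1.34 m.

1.34 m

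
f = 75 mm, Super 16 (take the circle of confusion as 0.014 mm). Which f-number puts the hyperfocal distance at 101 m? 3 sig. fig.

Rearrange H = f²/(N·c) + f for N: N = f² / ((H − f)·c).
N = 75² / ((101000 − 75) × 0.014) = 5625 / 1413 ≈ 3.98.

f/3.98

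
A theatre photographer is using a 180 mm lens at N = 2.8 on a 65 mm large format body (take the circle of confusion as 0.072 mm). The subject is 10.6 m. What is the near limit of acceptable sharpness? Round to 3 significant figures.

Hyperfocal distance H = f²/(N·c) + f = 180²/(2.8 × 0.072) + 180 = 32400/0.2016 + 180 ≈ 160894.3 mm ≈ 160.9 m.
Near limit Dn = s·(H − f)/(H + s − 2f) = 10600 × (160894.3 − 180) / (160894.3 + 10600 − 2 × 180) = 10600 × 160714.3 / 171134.3 ≈ 9954.6 mm ≈ 9.95 m.

9.95 m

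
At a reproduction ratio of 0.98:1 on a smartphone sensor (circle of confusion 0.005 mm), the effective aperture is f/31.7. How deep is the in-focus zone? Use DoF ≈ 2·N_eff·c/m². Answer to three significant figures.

0.330 mm

At magnification m, DoF ≈ 2·N_eff·c/m² = 2 × 31.7 × 0.005 / 0.98² = 0.317 / 0.9604 ≈ 0.33 mm.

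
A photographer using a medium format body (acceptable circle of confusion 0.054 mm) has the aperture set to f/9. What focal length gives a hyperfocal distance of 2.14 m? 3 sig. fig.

From H = f²/(N·c) + f, with f ≪ H: f ≈ √(H·N·c) = √(2140 × 9 × 0.054) = √1040.0 ≈ 32.25 mm.
Exact: f² + N·c·f − N·c·H = 0 ⇒ f = (−N·c + √((N·c)² + 4·N·c·H))/2 = (−0.486 + √4160.4)/2 ≈ 32.008 mm ≈ 32.0 mm.

32.0 mm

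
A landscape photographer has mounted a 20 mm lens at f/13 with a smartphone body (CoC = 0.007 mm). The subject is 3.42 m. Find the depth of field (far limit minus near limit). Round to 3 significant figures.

13.2 m

Hyperfocal distance H = f²/(N·c) + f = 20²/(13 × 0.007) + 20 = 400/0.091 + 20 ≈ 4415.6 mm ≈ 4.416 m.
Near limit Dn = s·(H − f)/(H + s − 2f) = 3420 × (4415.6 − 20) / (4415.6 + 3420 − 2 × 20) = 3420 × 4395.6 / 7795.6 ≈ 1928 mm.
Far limit Df = s·(H − f)/(H − s) = 3420 × (4415.6 − 20) / (4415.6 − 3420) = 3420 × 4395.6 / 995.6 ≈ 15099 mm.
Depth of field = Df − Dn = 15099 − 1928 ≈ 13171 mm ≈ 13.2 m.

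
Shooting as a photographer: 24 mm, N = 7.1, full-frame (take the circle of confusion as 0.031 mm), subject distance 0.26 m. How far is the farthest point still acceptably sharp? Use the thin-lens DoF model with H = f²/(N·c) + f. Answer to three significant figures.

286 mm

Hyperfocal distance H = f²/(N·c) + f = 24²/(7.1 × 0.031) + 24 = 576/0.2201 + 24 ≈ 2641.0 mm ≈ 2.641 m.
Far limit Df = s·(H − f)/(H − s) = 260 × (2641.0 − 24) / (2641.0 − 260) = 260 × 2617.0 / 2381.0 ≈ 285.77 mm.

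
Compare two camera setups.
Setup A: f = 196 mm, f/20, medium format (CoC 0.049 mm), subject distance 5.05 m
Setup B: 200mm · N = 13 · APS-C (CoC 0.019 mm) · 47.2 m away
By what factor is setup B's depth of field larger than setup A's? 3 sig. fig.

23.6

Setup A: H = 196²/(20×0.049) + 196 ≈ 39396.0 mm; DoF = Df − Dn = 5763.7 − 4493.6 ≈ 1270.1 mm.
Setup B: H = 200²/(13×0.019) + 200 ≈ 162143.3 mm; DoF = Df − Dn = 66500 − 36583 ≈ 29917 mm.
Ratio = 29917 / 1270.1 ≈ 23.6.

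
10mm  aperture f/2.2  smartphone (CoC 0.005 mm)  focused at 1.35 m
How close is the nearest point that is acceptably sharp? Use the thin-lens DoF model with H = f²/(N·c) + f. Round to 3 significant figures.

Hyperfocal distance H = f²/(N·c) + f = 10²/(2.2 × 0.005) + 10 = 100/0.011 + 10 ≈ 9100.9 mm ≈ 9.101 m.
Near limit Dn = s·(H − f)/(H + s − 2f) = 1350 × (9100.9 − 10) / (9100.9 + 1350 − 2 × 10) = 1350 × 9090.9 / 10430.9 ≈ 1176.6 mm ≈ 1.18 m.

1.18 m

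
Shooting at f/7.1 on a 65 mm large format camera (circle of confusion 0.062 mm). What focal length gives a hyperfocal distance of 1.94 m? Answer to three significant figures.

29.0 mm

From H = f²/(N·c) + f, with f ≪ H: f ≈ √(H·N·c) = √(1940 × 7.1 × 0.062) = √853.99 ≈ 29.22 mm.
Exact: f² + N·c·f − N·c·H = 0 ⇒ f = (−N·c + √((N·c)² + 4·N·c·H))/2 = (−0.4402 + √3416.1)/2 ≈ 29.004 mm ≈ 29.0 mm.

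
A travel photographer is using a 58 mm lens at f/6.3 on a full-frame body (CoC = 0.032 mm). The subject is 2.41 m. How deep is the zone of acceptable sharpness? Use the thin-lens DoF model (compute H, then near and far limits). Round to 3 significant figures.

Hyperfocal distance H = f²/(N·c) + f = 58²/(6.3 × 0.032) + 58 = 3364/0.2016 + 58 ≈ 16744.5 mm ≈ 16.74 m.
Near limit Dn = s·(H − f)/(H + s − 2f) = 2410 × (16744.5 − 58) / (16744.5 + 2410 − 2 × 58) = 2410 × 16686.5 / 19038.5 ≈ 2112.27 mm.
Far limit Df = s·(H − f)/(H − s) = 2410 × (16744.5 − 58) / (16744.5 − 2410) = 2410 × 16686.5 / 14334.5 ≈ 2805.43 mm.
Depth of field = Df − Dn = 2805.43 − 2112.27 ≈ 693.16 mm ≈ 0.693 m.

0.693 m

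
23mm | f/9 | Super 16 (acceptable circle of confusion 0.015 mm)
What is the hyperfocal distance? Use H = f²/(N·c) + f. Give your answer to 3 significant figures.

3.94 m

Hyperfocal distance H = f²/(N·c) + f = 23²/(9 × 0.015) + 23 = 529/0.135 + 23 ≈ 3941.5 mm ≈ 3.94 m.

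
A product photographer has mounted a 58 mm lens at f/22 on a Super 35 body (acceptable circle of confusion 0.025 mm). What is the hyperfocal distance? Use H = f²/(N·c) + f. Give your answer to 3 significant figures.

Hyperfocal distance H = f²/(N·c) + f = 58²/(22 × 0.025) + 58 = 3364/0.55 + 58 ≈ 6174.4 mm ≈ 6.17 m.

6.17 m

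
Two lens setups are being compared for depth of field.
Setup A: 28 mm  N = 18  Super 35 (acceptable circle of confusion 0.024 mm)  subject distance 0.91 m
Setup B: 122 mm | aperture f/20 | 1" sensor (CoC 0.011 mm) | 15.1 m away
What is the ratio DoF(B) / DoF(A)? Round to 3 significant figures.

6.07

Setup A: H = 28²/(18×0.024) + 28 ≈ 1842.8 mm; DoF = Df − Dn = 1770.4 − 612.4 ≈ 1158.0 mm.
Setup B: H = 122²/(20×0.011) + 122 ≈ 67776.5 mm; DoF = Df − Dn = 19393.5 − 12363.0 ≈ 7030.5 mm.
Ratio = 7030.5 / 1158.0 ≈ 6.07.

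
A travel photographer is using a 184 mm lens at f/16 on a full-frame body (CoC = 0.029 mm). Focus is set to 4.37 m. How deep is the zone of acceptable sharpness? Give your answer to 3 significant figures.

Hyperfocal distance H = f²/(N·c) + f = 184²/(16 × 0.029) + 184 = 33856/0.464 + 184 ≈ 73149.5 mm ≈ 73.15 m.
Near limit Dn = s·(H − f)/(H + s − 2f) = 4370 × (73149.5 − 184) / (73149.5 + 4370 − 2 × 184) = 4370 × 72965.5 / 77151.5 ≈ 4132.90 mm.
Far limit Df = s·(H − f)/(H − s) = 4370 × (73149.5 − 184) / (73149.5 − 4370) = 4370 × 72965.5 / 68779.5 ≈ 4635.96 mm.
Depth of field = Df − Dn = 4635.96 − 4132.90 ≈ 503.06 mm ≈ 0.503 m.

0.503 m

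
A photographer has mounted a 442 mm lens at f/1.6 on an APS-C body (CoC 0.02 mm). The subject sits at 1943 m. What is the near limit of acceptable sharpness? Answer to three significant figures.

Hyperfocal distance H = f²/(N·c) + f = 442²/(1.6 × 0.02) + 442 = 195364/0.032 + 442 ≈ 6105567.0 mm ≈ 6106 m.
Near limit Dn = s·(H − f)/(H + s − 2f) = 1943000 × (6105567.0 − 442) / (6105567.0 + 1943000 − 2 × 442) = 1943000 × 6105125.0 / 8047683.0 ≈ 1473997 mm ≈ 1470 m.

1470 m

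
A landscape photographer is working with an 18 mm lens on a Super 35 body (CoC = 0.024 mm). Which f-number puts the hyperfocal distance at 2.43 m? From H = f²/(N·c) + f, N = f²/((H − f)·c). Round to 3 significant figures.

f/5.60

Rearrange H = f²/(N·c) + f for N: N = f² / ((H − f)·c).
N = 18² / ((2430 − 18) × 0.024) = 324 / 57.89 ≈ 5.60.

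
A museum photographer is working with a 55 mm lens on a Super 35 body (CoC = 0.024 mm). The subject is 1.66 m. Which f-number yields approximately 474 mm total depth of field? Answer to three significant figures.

Write h = H − f = f²/(N·c). The thin-lens limits are Dn = s·h/(h + (s−f)) and Df = s·h/(h − (s−f)), so DoF = Df − Dn = 2·s·(s−f)·h / (h² − (s−f)²).
That is a quadratic in h: DoF·h² − 2·s·(s−f)·h − DoF·(s−f)² = 0 ⇒ h = (s−f)·(s + √(s² + DoF²)) / DoF = 1605 × (1660 + √(1660² + 474²)) / 474 = 1605 × (1660 + 1726.35) / 474 ≈ 11466 mm.
Then N = f²/(c·h) = 55² / (0.024 × 11466) = 3025 / 275.19 ≈ 11.

f/11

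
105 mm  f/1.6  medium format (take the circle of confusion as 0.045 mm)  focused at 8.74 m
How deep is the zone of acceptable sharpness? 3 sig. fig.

0.989 m

Hyperfocal distance H = f²/(N·c) + f = 105²/(1.6 × 0.045) + 105 = 11025/0.072 + 105 ≈ 153230.0 mm ≈ 153.2 m.
Near limit Dn = s·(H − f)/(H + s − 2f) = 8740 × (153230.0 − 105) / (153230.0 + 8740 − 2 × 105) = 8740 × 153125.0 / 161760.0 ≈ 8273.45 mm.
Far limit Df = s·(H − f)/(H − s) = 8740 × (153230.0 − 105) / (153230.0 − 8740) = 8740 × 153125.0 / 144490.0 ≈ 9262.32 mm.
Depth of field = Df − Dn = 9262.32 − 8273.45 ≈ 988.87 mm ≈ 0.989 m.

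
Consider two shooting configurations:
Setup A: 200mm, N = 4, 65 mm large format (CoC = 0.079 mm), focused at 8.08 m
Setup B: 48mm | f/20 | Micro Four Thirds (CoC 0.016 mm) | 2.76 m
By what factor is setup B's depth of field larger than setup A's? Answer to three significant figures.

Setup A: H = 200²/(4×0.079) + 200 ≈ 126782.3 mm; DoF = Df − Dn = 8616.4 − 7606.5 ≈ 1009.9 mm.
Setup B: H = 48²/(20×0.016) + 48 ≈ 7248.0 mm; DoF = Df − Dn = 4427.8 − 2004.8 ≈ 2423.0 mm.
Ratio = 2423.0 / 1009.9 ≈ 2.40.

2.40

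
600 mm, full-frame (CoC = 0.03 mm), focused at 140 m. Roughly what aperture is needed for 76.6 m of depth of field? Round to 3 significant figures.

Write h = H − f = f²/(N·c). The thin-lens limits are Dn = s·h/(h + (s−f)) and Df = s·h/(h − (s−f)), so DoF = Df − Dn = 2·s·(s−f)·h / (h² − (s−f)²).
That is a quadratic in h: DoF·h² − 2·s·(s−f)·h − DoF·(s−f)² = 0 ⇒ h = (s−f)·(s + √(s² + DoF²)) / DoF = 139400 × (140000 + √(140000² + 76600²)) / 76600 = 139400 × (140000 + 159586) / 76600 ≈ 545199 mm.
Then N = f²/(c·h) = 600² / (0.03 × 545199) = 360000 / 16356 ≈ 22.

f/22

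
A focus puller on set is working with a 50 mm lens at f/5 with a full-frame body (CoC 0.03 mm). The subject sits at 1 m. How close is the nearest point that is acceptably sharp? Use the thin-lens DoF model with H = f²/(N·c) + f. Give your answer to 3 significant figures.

0.946 m

Hyperfocal distance H = f²/(N·c) + f = 50²/(5 × 0.03) + 50 = 2500/0.15 + 50 ≈ 16716.7 mm ≈ 16.72 m.
Near limit Dn = s·(H − f)/(H + s − 2f) = 1000 × (16716.7 − 50) / (16716.7 + 1000 − 2 × 50) = 1000 × 16666.7 / 17616.7 ≈ 946.07 mm ≈ 0.946 m.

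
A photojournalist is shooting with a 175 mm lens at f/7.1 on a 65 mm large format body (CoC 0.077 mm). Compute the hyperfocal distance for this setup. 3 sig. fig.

56.2 m

Hyperfocal distance H = f²/(N·c) + f = 175²/(7.1 × 0.077) + 175 = 30625/0.5467 + 175 ≈ 56192.9 mm ≈ 56.2 m.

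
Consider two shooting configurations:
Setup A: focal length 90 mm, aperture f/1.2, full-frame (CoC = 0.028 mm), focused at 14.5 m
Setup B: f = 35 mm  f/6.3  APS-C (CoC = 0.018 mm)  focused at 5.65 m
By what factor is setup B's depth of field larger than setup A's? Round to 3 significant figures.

Setup A: H = 90²/(1.2×0.028) + 90 ≈ 241161.4 mm; DoF = Df − Dn = 15421.8 − 13682.2 ≈ 1739.6 mm.
Setup B: H = 35²/(6.3×0.018) + 35 ≈ 10837.5 mm; DoF = Df − Dn = 11765.7 − 3717.6 ≈ 8048.1 mm.
Ratio = 8048.1 / 1739.6 ≈ 4.63.

4.63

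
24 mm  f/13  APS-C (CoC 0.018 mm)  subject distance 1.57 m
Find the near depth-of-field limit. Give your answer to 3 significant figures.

0.964 m

Hyperfocal distance H = f²/(N·c) + f = 24²/(13 × 0.018) + 24 = 576/0.234 + 24 ≈ 2485.5 mm ≈ 2.486 m.
Near limit Dn = s·(H − f)/(H + s − 2f) = 1570 × (2485.5 − 24) / (2485.5 + 1570 − 2 × 24) = 1570 × 2461.5 / 4007.5 ≈ 964.34 mm ≈ 0.964 m.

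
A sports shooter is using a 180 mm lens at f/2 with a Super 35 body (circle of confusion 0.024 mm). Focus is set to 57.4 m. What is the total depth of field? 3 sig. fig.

9.80 m

Hyperfocal distance H = f²/(N·c) + f = 180²/(2 × 0.024) + 180 = 32400/0.048 + 180 ≈ 675180.0 mm ≈ 675.2 m.
Near limit Dn = s·(H − f)/(H + s − 2f) = 57400 × (675180.0 − 180) / (675180.0 + 57400 − 2 × 180) = 57400 × 675000.0 / 732220.0 ≈ 52914.4 mm.
Far limit Df = s·(H − f)/(H − s) = 57400 × (675180.0 − 180) / (675180.0 − 57400) = 57400 × 675000.0 / 617780.0 ≈ 62716.5 mm.
Depth of field = Df − Dn = 62716.5 − 52914.4 ≈ 9802.1 mm ≈ 9.80 m.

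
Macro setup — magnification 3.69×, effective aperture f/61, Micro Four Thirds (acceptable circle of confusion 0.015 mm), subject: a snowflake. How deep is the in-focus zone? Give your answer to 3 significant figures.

At magnification m, DoF ≈ 2·N_eff·c/m² = 2 × 61 × 0.015 / 3.69² = 1.83 / 13.62 ≈ 0.134 mm.

0.134 mm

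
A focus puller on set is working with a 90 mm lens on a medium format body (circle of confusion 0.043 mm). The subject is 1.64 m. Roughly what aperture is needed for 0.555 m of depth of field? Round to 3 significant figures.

f/20

Write h = H − f = f²/(N·c). The thin-lens limits are Dn = s·h/(h + (s−f)) and Df = s·h/(h − (s−f)), so DoF = Df − Dn = 2·s·(s−f)·h / (h² − (s−f)²).
That is a quadratic in h: DoF·h² − 2·s·(s−f)·h − DoF·(s−f)² = 0 ⇒ h = (s−f)·(s + √(s² + DoF²)) / DoF = 1550 × (1640 + √(1640² + 555²)) / 555 = 1550 × (1640 + 1731.37) / 555 ≈ 9415.5 mm.
Then N = f²/(c·h) = 90² / (0.043 × 9415.5) = 8100 / 404.87 ≈ 20.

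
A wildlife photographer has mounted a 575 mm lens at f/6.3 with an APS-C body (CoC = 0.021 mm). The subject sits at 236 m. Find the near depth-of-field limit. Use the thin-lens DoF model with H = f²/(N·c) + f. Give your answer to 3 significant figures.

Hyperfocal distance H = f²/(N·c) + f = 575²/(6.3 × 0.021) + 575 = 330625/0.1323 + 575 ≈ 2499630.2 mm ≈ 2500 m.
Near limit Dn = s·(H − f)/(H + s − 2f) = 236000 × (2499630.2 − 575) / (2499630.2 + 236000 − 2 × 575) = 236000 × 2499055.2 / 2734480.2 ≈ 215682 mm ≈ 216 m.

216 m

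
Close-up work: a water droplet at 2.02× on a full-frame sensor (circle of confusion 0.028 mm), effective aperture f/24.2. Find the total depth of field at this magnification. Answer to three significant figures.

At magnification m, DoF ≈ 2·N_eff·c/m² = 2 × 24.2 × 0.028 / 2.02² = 1.355 / 4.08 ≈ 0.332 mm.

0.332 mm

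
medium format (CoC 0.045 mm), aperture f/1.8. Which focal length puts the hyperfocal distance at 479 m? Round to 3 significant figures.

From H = f²/(N·c) + f, with f ≪ H: f ≈ √(H·N·c) = √(479000 × 1.8 × 0.045) = √38799 ≈ 197.0 mm.
The +f correction barely moves this — solving exactly, f² + N·c·f − N·c·H = 0 ⇒ f = (−N·c + √((N·c)² + 4·N·c·H))/2 = (−0.081 + √155196)/2 ≈ 196.93 mm, so f ≈ 197 mm.

197 mm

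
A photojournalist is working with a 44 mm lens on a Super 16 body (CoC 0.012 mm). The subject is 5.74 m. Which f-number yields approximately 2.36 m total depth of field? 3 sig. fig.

f/5.60

Write h = H − f = f²/(N·c). The thin-lens limits are Dn = s·h/(h + (s−f)) and Df = s·h/(h − (s−f)), so DoF = Df − Dn = 2·s·(s−f)·h / (h² − (s−f)²).
That is a quadratic in h: DoF·h² − 2·s·(s−f)·h − DoF·(s−f)² = 0 ⇒ h = (s−f)·(s + √(s² + DoF²)) / DoF = 5696 × (5740 + √(5740² + 2360²)) / 2360 = 5696 × (5740 + 6206.22) / 2360 ≈ 28833 mm.
Then N = f²/(c·h) = 44² / (0.012 × 28833) = 1936 / 346.00 ≈ 5.60.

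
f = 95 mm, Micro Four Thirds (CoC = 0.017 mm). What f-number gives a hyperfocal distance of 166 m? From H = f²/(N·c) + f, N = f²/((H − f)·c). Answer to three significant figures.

Rearrange H = f²/(N·c) + f for N: N = f² / ((H − f)·c).
N = 95² / ((166000 − 95) × 0.017) = 9025 / 2820 ≈ 3.20.

f/3.20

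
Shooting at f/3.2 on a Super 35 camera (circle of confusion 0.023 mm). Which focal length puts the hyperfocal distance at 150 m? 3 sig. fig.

From H = f²/(N·c) + f, with f ≪ H: f ≈ √(H·N·c) = √(150000 × 3.2 × 0.023) = √11040 ≈ 105.1 mm.
The +f correction barely moves this — solving exactly, f² + N·c·f − N·c·H = 0 ⇒ f = (−N·c + √((N·c)² + 4·N·c·H))/2 = (−0.0736 + √44160)/2 ≈ 105.03 mm, so f ≈ 105 mm.

105 mm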